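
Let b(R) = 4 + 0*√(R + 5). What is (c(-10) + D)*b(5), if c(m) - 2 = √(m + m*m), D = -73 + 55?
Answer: -64 + 12*√10 ≈ -26.053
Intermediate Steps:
D = -18
c(m) = 2 + √(m + m²) (c(m) = 2 + √(m + m*m) = 2 + √(m + m²))
b(R) = 4 (b(R) = 4 + 0*√(5 + R) = 4 + 0 = 4)
(c(-10) + D)*b(5) = ((2 + √(-10*(1 - 10))) - 18)*4 = ((2 + √(-10*(-9))) - 18)*4 = ((2 + √90) - 18)*4 = ((2 + 3*√10) - 18)*4 = (-16 + 3*√10)*4 = -64 + 12*√10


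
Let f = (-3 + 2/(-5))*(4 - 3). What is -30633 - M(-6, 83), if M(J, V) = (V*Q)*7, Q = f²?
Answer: -933734/25 ≈ -37349.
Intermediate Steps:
f = -17/5 (f = (-3 + 2*(-⅕))*1 = (-3 - ⅖)*1 = -17/5*1 = -17/5 ≈ -3.4000)
Q = 289/25 (Q = (-17/5)² = 289/25 ≈ 11.560)
M(J, V) = 2023*V/25 (M(J, V) = (V*(289/25))*7 = (289*V/25)*7 = 2023*V/25)
-30633 - M(-6, 83) = -30633 - 2023*83/25 = -30633 - 1*167909/25 = -30633 - 167909/25 = -933734/25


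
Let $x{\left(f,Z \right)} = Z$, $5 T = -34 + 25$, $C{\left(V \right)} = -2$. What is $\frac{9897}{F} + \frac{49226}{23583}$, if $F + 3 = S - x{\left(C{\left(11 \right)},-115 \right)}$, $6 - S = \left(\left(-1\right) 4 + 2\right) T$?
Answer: $\frac{1195162027}{13489476} \approx 88.6$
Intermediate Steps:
$T = - \frac{9}{5}$ ($T = \frac{-34 + 25}{5} = \frac{1}{5} \left(-9\right) = - \frac{9}{5} \approx -1.8$)
$S = \frac{12}{5}$ ($S = 6 - \left(\left(-1\right) 4 + 2\right) \left(- \frac{9}{5}\right) = 6 - \left(-4 + 2\right) \left(- \frac{9}{5}\right) = 6 - \left(-2\right) \left(- \frac{9}{5}\right) = 6 - \frac{18}{5} = \frac{12}{5} \approx 2.4$)
$F = \frac{572}{5}$ ($F = -3 + \left(\frac{12}{5} - -115\right) = -3 + \left(\frac{12}{5} + 115\right) = -3 + \frac{587}{5} = \frac{572}{5} \approx 114.4$)
$\frac{9897}{F} + \frac{49226}{23583} = \frac{9897}{\frac{572}{5}} + \frac{49226}{23583} = 9897 \cdot \frac{5}{572} + 49226 \cdot \frac{1}{23583} = \frac{49485}{572} + \frac{49226}{23583} = \frac{1195162027}{13489476}$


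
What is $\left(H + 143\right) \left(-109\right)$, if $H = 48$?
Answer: $-20819$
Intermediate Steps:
$\left(H + 143\right) \left(-109\right) = \left(48 + 143\right) \left(-109\right) = 191 \left(-109\right) = -20819$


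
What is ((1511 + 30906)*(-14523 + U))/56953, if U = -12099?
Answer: -863005374/56953 ≈ -15153.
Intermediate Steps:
((1511 + 30906)*(-14523 + U))/56953 = ((1511 + 30906)*(-14523 - 12099))/56953 = (32417*(-26622))*(1/56953) = -863005374*1/56953 = -863005374/56953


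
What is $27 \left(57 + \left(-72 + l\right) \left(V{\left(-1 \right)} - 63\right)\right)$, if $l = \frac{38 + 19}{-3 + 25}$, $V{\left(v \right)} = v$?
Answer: $\frac{1336257}{11} \approx 1.2148 \cdot 10^{5}$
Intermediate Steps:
$l = \frac{57}{22} \approx 2.5909$
$27 \left(57 + \left(-72 + l\right) \left(V{\left(-1 \right)} - 63\right)\right) = 27 \left(57 + \left(-72 + \frac{57}{22}\right) \left(-1 - 63\right)\right) = 27 \left(57 - - \frac{48864}{11}\right) = 27 \left(57 + \frac{48864}{11}\right) = 27 \cdot \frac{49491}{11} = \frac{1336257}{11}$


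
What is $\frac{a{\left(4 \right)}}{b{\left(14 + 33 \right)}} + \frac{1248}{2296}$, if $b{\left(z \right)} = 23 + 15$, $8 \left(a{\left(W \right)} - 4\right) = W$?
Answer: $\frac{14439}{21812} \approx 0.66197$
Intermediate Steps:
$a{\left(W \right)} = 4 + \frac{W}{8}$
$b{\left(z \right)} = 38$
$\frac{a{\left(4 \right)}}{b{\left(14 + 33 \right)}} + \frac{1248}{2296} = \frac{4 + \frac{1}{8} \cdot 4}{38} + \frac{1248}{2296} = \left(4 + \frac{1}{2}\right) \frac{1}{38} + 1248 \cdot \frac{1}{2296} = \frac{9}{2} \cdot \frac{1}{38} + \frac{156}{287} = \frac{9}{76} + \frac{156}{287} = \frac{14439}{21812}$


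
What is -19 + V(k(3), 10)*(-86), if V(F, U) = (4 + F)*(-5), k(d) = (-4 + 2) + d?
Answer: 2131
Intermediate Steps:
k(d) = -2 + d
V(F, U) = -20 - 5*F
-19 + V(k(3), 10)*(-86) = -19 + (-20 - 5*(-2 + 3))*(-86) = -19 + (-20 - 5*1)*(-86) = -19 + (-20 - 5)*(-86) = -19 - 25*(-86) = -19 + 2150 = 2131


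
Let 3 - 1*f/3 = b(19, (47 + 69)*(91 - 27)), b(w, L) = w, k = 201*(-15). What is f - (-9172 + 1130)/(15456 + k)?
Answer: -589126/12441 ≈ -47.354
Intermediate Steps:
k = -3015
f = -48 (f = 9 - 3*19 = 9 - 57 = -48)
f - (-9172 + 1130)/(15456 + k) = -48 - (-9172 + 1130)/(15456 - 3015) = -48 - (-8042)/12441 = -48 - 1*(-8042/12441) = -48 + 8042/12441 = -589126/12441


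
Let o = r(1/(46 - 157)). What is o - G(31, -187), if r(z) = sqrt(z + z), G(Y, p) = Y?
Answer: -31 + I*sqrt(222)/111 ≈ -31.0 + 0.13423*I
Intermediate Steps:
r(z) = sqrt(2)*sqrt(z) (r(z) = sqrt(2*z) = sqrt(2)*sqrt(z))
o = I*sqrt(222)/111 (o = sqrt(2)*sqrt(1/(46 - 157)) = sqrt(2)*sqrt(1/(-111)) = sqrt(2)*sqrt(-1/111) = sqrt(2)*(I*sqrt(111)/111) = I*sqrt(222)/111 ≈ 0.13423*I)
o - G(31, -187) = I*sqrt(222)/111 - 1*31 = I*sqrt(222)/111 - 31 = -31 + I*sqrt(222)/111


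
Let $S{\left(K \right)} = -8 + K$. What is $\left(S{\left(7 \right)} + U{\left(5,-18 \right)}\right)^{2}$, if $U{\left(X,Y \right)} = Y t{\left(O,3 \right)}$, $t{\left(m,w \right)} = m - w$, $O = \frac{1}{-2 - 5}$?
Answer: $\frac{151321}{49} \approx 3088.2$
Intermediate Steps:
$O = - \frac{1}{7}$ ($O = \frac{1}{-7} = - \frac{1}{7} \approx -0.14286$)
$U{\left(X,Y \right)} = - \frac{22 Y}{7}$ ($U{\left(X,Y \right)} = Y \left(- \frac{1}{7} - 3\right) = Y \left(- \frac{22}{7}\right) = - \frac{22 Y}{7}$)
$\left(S{\left(7 \right)} + U{\left(5,-18 \right)}\right)^{2} = \left(\left(-8 + 7\right) - - \frac{396}{7}\right)^{2} = \left(-1 + \frac{396}{7}\right)^{2} = \left(\frac{389}{7}\right)^{2} = \frac{151321}{49}$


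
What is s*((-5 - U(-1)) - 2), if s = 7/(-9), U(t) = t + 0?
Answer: 14/3 ≈ 4.6667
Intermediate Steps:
U(t) = t
s = -7/9 (s = 7*(-⅑) = -7/9 ≈ -0.77778)
s*((-5 - U(-1)) - 2) = -7*((-5 - 1*(-1)) - 2)/9 = -7*((-5 + 1) - 2)/9 = -7*(-4 - 2)/9 = -7/9*(-6) = 14/3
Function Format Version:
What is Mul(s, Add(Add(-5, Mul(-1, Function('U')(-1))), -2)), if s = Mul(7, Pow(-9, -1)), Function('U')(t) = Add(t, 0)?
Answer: Rational(14, 3) ≈ 4.6667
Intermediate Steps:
Function('U')(t) = t
s = Rational(-7, 9) (s = Mul(7, Rational(-1, 9)) = Rational(-7, 9) ≈ -0.77778)
Mul(s, Add(Add(-5, Mul(-1, Function('U')(-1))), -2)) = Mul(Rational(-7, 9), Add(Add(-5, Mul(-1, -1)), -2)) = Mul(Rational(-7, 9), Add(Add(-5, 1), -2)) = Mul(Rational(-7, 9), Add(-4, -2)) = Mul(Rational(-7, 9), -6) = Rational(14, 3)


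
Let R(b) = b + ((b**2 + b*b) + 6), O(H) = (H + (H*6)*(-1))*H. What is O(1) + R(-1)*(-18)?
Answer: -131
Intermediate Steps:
O(H) = -5*H**2 (O(H) = (H + (6*H)*(-1))*H = (H - 6*H)*H = (-5*H)*H = -5*H**2)
R(b) = 6 + b + 2*b**2 (R(b) = b + ((b**2 + b**2) + 6) = b + (2*b**2 + 6) = b + (6 + 2*b**2) = 6 + b + 2*b**2)
O(1) + R(-1)*(-18) = -5*1**2 + (6 - 1 + 2*(-1)**2)*(-18) = -5*1 + (6 - 1 + 2*1)*(-18) = -5 + (6 - 1 + 2)*(-18) = -5 + 7*(-18) = -5 - 126 = -131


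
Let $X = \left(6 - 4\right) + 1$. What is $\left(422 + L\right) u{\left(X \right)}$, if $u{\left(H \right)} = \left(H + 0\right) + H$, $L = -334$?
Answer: $528$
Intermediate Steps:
$X = 3$ ($X = 2 + 1 = 3$)
$u{\left(H \right)} = 2 H$ ($u{\left(H \right)} = H + H = 2 H$)
$\left(422 + L\right) u{\left(X \right)} = \left(422 - 334\right) 2 \cdot 3 = 88 \cdot 6 = 528$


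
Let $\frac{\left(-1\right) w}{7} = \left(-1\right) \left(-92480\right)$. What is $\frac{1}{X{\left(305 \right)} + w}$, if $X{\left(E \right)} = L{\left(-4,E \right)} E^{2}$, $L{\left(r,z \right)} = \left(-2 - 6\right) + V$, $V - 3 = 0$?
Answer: $- \frac{1}{1112485} \approx -8.9889 \cdot 10^{-7}$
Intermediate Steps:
$V = 3$ ($V = 3 + 0 = 3$)
$w = -647360$ ($w = - 7 \left(\left(-1\right) \left(-92480\right)\right) = \left(-7\right) 92480 = -647360$)
$L{\left(r,z \right)} = -5$ ($L{\left(r,z \right)} = \left(-2 - 6\right) + 3 = -8 + 3 = -5$)
$X{\left(E \right)} = - 5 E^{2}$
$\frac{1}{X{\left(305 \right)} + w} = \frac{1}{- 5 \cdot 305^{2} - 647360} = \frac{1}{\left(-5\right) 93025 - 647360} = \frac{1}{-465125 - 647360} = \frac{1}{-1112485} = - \frac{1}{1112485}$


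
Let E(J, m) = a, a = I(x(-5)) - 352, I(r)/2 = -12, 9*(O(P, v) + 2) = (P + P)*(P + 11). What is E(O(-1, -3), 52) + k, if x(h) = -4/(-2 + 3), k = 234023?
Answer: 233647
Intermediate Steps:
O(P, v) = -2 + 2*P*(11 + P)/9 (O(P, v) = -2 + ((P + P)*(P + 11))/9 = -2 + ((2*P)*(11 + P))/9 = -2 + (2*P*(11 + P))/9 = -2 + 2*P*(11 + P)/9)
x(h) = -4 (x(h) = -4/1 = -4*1 = -4)
I(r) = -24 (I(r) = 2*(-12) = -24)
a = -376 (a = -24 - 352 = -376)
E(J, m) = -376
E(O(-1, -3), 52) + k = -376 + 234023 = 233647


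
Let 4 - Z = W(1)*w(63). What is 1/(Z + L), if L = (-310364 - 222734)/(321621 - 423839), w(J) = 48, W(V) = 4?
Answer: -51109/9341943 ≈ -0.0054709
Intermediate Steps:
L = 266549/51109 (L = -533098/(-102218) = -533098*(-1/102218) = 266549/51109 ≈ 5.2153)
Z = -188 (Z = 4 - 4*48 = 4 - 1*192 = 4 - 192 = -188)
1/(Z + L) = 1/(-188 + 266549/51109) = 1/(-9341943/51109) = -51109/9341943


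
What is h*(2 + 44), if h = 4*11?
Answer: 2024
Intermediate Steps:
h = 44
h*(2 + 44) = 44*(2 + 44) = 44*46 = 2024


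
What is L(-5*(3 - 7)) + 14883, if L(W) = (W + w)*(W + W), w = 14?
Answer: 16243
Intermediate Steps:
L(W) = 2*W*(14 + W) (L(W) = (W + 14)*(W + W) = (14 + W)*(2*W) = 2*W*(14 + W))
L(-5*(3 - 7)) + 14883 = 2*(-5*(3 - 7))*(14 - 5*(3 - 7)) + 14883 = 2*(-5*(-4))*(14 - 5*(-4)) + 14883 = 2*20*(14 + 20) + 14883 = 2*20*34 + 14883 = 1360 + 14883 = 16243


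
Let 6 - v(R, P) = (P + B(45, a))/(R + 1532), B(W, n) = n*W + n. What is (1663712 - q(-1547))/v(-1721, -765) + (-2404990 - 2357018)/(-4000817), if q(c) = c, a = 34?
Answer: 1259202146599431/7733579261 ≈ 1.6282e+5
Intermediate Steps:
B(W, n) = n + W*n (B(W, n) = W*n + n = n + W*n)
v(R, P) = 6 - (1564 + P)/(1532 + R) (v(R, P) = 6 - (P + 34*(1 + 45))/(R + 1532) = 6 - (P + 34*46)/(1532 + R) = 6 - (P + 1564)/(1532 + R) = 6 - (1564 + P)/(1532 + R))
(1663712 - q(-1547))/v(-1721, -765) + (-2404990 - 2357018)/(-4000817) = (1663712 - 1*(-1547))/(((7628 - 1*(-765) + 6*(-1721))/(1532 - 1721))) + (-2404990 - 2357018)/(-4000817) = (1663712 + 1547)/(((7628 + 765 - 10326)/(-189))) - 4762008*(-1/4000817) = 1665259/((-1/189*(-1933))) + 4762008/4000817 = 1665259/(1933/189) + 4762008/4000817 = 1665259*(189/1933) + 4762008/4000817 = 314733951/1933 + 4762008/4000817 = 1259202146599431/7733579261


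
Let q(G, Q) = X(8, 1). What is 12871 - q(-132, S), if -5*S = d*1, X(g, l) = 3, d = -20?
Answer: 12868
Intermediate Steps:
S = 4 (S = -(-4) = -1/5*(-20) = 4)
q(G, Q) = 3
12871 - q(-132, S) = 12871 - 1*3 = 12871 - 3 = 12868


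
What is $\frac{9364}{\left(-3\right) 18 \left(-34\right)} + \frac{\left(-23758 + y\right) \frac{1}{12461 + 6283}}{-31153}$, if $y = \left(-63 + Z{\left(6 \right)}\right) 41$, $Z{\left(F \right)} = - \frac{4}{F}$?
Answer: $\frac{455665507259}{89341570296} \approx 5.1003$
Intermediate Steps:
$y = - \frac{7831}{3}$ ($y = \left(-63 - \frac{4}{6}\right) 41 = \left(-63 - \frac{2}{3}\right) 41 = \left(- \frac{191}{3}\right) 41 = - \frac{7831}{3} \approx -2610.3$)
$\frac{9364}{\left(-3\right) 18 \left(-34\right)} + \frac{\left(-23758 + y\right) \frac{1}{12461 + 6283}}{-31153} = \frac{9364}{\left(-3\right) 18 \left(-34\right)} + \frac{\left(-23758 - \frac{7831}{3}\right) \frac{1}{12461 + 6283}}{-31153} = \frac{9364}{\left(-54\right) \left(-34\right)} + - \frac{79105}{3 \cdot 18744} \left(- \frac{1}{31153}\right) = \frac{9364}{1836} + \left(- \frac{79105}{3}\right) \frac{1}{18744} \left(- \frac{1}{31153}\right) = 9364 \cdot \frac{1}{1836} - - \frac{79105}{1751795496} = \frac{2341}{459} + \frac{79105}{1751795496} = \frac{455665507259}{89341570296}$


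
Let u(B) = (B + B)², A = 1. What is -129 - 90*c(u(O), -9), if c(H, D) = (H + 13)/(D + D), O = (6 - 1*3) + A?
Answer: 256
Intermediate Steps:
O = 4 (O = (6 - 1*3) + 1 = (6 - 3) + 1 = 3 + 1 = 4)
u(B) = 4*B² (u(B) = (2*B)² = 4*B²)
c(H, D) = (13 + H)/(2*D) (c(H, D) = (13 + H)/((2*D)) = (13 + H)*(1/(2*D)) = (13 + H)/(2*D))
-129 - 90*c(u(O), -9) = -129 - 45*(13 + 4*4²)/(-9) = -129 - 45*(-1)*(13 + 4*16)/9 = -129 - 45*(-1)*(13 + 64)/9 = -129 - 45*(-1)*77/9 = -129 - 90*(-77/18) = -129 + 385 = 256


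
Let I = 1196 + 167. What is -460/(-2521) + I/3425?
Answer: 5011623/8634425 ≈ 0.58042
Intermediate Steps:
I = 1363
-460/(-2521) + I/3425 = -460/(-2521) + 1363/3425 = -460*(-1/2521) + 1363*(1/3425) = 460/2521 + 1363/3425 = 5011623/8634425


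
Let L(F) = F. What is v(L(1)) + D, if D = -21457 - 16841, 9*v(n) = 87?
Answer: -114865/3 ≈ -38288.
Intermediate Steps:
v(n) = 29/3 (v(n) = (⅑)*87 = 29/3)
D = -38298
v(L(1)) + D = 29/3 - 38298 = -114865/3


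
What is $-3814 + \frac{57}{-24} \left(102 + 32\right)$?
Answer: $- \frac{16529}{4} \approx -4132.3$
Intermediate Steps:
$-3814 + \frac{57}{-24} \left(102 + 32\right) = -3814 + 57 \left(- \frac{1}{24}\right) 134 = -3814 - \frac{1273}{4} = - \frac{16529}{4}$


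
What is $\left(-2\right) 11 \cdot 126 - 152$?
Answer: $-2924$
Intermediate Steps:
$\left(-2\right) 11 \cdot 126 - 152 = \left(-22\right) 126 - 152 = -2772 - 152 = -2924$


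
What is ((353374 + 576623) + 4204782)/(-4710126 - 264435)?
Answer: -190177/184243 ≈ -1.0322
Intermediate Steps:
((353374 + 576623) + 4204782)/(-4710126 - 264435) = (929997 + 4204782)/(-4974561) = 5134779*(-1/4974561) = -190177/184243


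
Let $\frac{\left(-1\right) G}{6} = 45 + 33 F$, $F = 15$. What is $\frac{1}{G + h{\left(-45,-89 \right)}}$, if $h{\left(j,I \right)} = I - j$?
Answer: $- \frac{1}{3284} \approx -0.00030451$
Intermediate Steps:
$G = -3240$ ($G = - 6 \left(45 + 33 \cdot 15\right) = - 6 \left(45 + 495\right) = \left(-6\right) 540 = -3240$)
$\frac{1}{G + h{\left(-45,-89 \right)}} = \frac{1}{-3240 - 44} = \frac{1}{-3284} = - \frac{1}{3284}$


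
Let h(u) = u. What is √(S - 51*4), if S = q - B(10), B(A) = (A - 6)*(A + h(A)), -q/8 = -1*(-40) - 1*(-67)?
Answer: 2*I*√285 ≈ 33.764*I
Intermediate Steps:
q = -856 (q = -8*(-1*(-40) - 1*(-67)) = -8*(40 + 67) = -8*107 = -856)
B(A) = 2*A*(-6 + A) (B(A) = (A - 6)*(A + A) = (-6 + A)*(2*A) = 2*A*(-6 + A))
S = -936 (S = -856 - 2*10*(-6 + 10) = -856 - 2*10*4 = -856 - 1*80 = -856 - 80 = -936)
√(S - 51*4) = √(-936 - 51*4) = √(-936 - 204) = √(-1140) = 2*I*√285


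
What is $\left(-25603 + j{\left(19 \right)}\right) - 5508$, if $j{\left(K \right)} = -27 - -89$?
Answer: $-31049$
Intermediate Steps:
$j{\left(K \right)} = 62$ ($j{\left(K \right)} = -27 + 89 = 62$)
$\left(-25603 + j{\left(19 \right)}\right) - 5508 = \left(-25603 + 62\right) - 5508 = -25541 - 5508 = -31049$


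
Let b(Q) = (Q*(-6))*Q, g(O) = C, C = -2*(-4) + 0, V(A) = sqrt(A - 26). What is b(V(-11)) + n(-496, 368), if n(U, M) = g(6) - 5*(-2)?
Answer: 240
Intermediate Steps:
V(A) = sqrt(-26 + A)
C = 8 (C = 8 + 0 = 8)
g(O) = 8
b(Q) = -6*Q**2 (b(Q) = (-6*Q)*Q = -6*Q**2)
n(U, M) = 18 (n(U, M) = 8 - 5*(-2) = 8 + 10 = 18)
b(V(-11)) + n(-496, 368) = -6*(sqrt(-26 - 11))**2 + 18 = -6*(sqrt(-37))**2 + 18 = -6*(I*sqrt(37))**2 + 18 = -6*(-37) + 18 = 222 + 18 = 240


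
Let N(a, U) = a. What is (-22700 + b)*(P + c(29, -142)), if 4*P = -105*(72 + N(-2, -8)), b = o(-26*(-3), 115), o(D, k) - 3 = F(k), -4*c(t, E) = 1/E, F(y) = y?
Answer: 11784405409/284 ≈ 4.1494e+7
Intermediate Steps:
c(t, E) = -1/(4*E)
o(D, k) = 3 + k
b = 118 (b = 3 + 115 = 118)
P = -3675/2 (P = (-105*(72 - 2))/4 = (-105*70)/4 = (¼)*(-7350) = -3675/2 ≈ -1837.5)
(-22700 + b)*(P + c(29, -142)) = (-22700 + 118)*(-3675/2 - ¼/(-142)) = -22582*(-3675/2 - ¼*(-1/142)) = -22582*(-3675/2 + 1/568) = -22582*(-1043699/568) = 11784405409/284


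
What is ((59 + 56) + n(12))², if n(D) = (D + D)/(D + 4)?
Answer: 54289/4 ≈ 13572.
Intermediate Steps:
n(D) = 2*D/(4 + D) (n(D) = (2*D)/(4 + D) = 2*D/(4 + D))
((59 + 56) + n(12))² = ((59 + 56) + 2*12/(4 + 12))² = (115 + 2*12/16)² = (115 + 2*12*(1/16))² = (115 + 3/2)² = (233/2)² = 54289/4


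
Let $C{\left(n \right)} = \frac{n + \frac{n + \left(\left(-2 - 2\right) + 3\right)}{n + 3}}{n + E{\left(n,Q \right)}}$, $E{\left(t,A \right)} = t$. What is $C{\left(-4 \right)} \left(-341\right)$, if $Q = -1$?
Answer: $\frac{341}{8} \approx 42.625$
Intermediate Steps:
$C{\left(n \right)} = \frac{n + \frac{-1 + n}{3 + n}}{2 n}$ ($C{\left(n \right)} = \frac{n + \frac{n + \left(\left(-2 - 2\right) + 3\right)}{n + 3}}{n + n} = \frac{n + \frac{n + \left(-4 + 3\right)}{3 + n}}{2 n} = \left(n + \frac{n - 1}{3 + n}\right) \frac{1}{2 n} = \left(n + \frac{-1 + n}{3 + n}\right) \frac{1}{2 n} = \frac{n + \frac{-1 + n}{3 + n}}{2 n}$)
$C{\left(-4 \right)} \left(-341\right) = \frac{-1 + \left(-4\right)^{2} + 4 \left(-4\right)}{2 \left(-4\right) \left(3 - 4\right)} \left(-341\right) = \frac{1}{2} \left(- \frac{1}{4}\right) \frac{1}{-1} \left(-1 + 16 - 16\right) \left(-341\right) = \frac{1}{2} \left(- \frac{1}{4}\right) \left(-1\right) \left(-1\right) \left(-341\right) = \left(- \frac{1}{8}\right) \left(-341\right) = \frac{341}{8}$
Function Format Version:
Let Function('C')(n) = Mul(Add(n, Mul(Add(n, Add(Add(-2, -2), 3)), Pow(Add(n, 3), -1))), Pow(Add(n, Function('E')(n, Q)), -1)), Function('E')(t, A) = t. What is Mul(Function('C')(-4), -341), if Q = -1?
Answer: Rational(341, 8) ≈ 42.625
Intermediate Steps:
Function('C')(n) = Mul(Rational(1, 2), Pow(n, -1), Add(n, Mul(Pow(Add(3, n), -1), Add(-1, n)))) (Function('C')(n) = Mul(Add(n, Mul(Add(n, Add(Add(-2, -2), 3)), Pow(Add(n, 3), -1))), Pow(Add(n, n), -1)) = Mul(Add(n, Mul(Add(n, Add(-4, 3)), Pow(Add(3, n), -1))), Pow(Mul(2, n), -1)) = Mul(Add(n, Mul(Add(n, -1), Pow(Add(3, n), -1))), Mul(Rational(1, 2), Pow(n, -1))) = Mul(Add(n, Mul(Add(-1, n), Pow(Add(3, n), -1))), Mul(Rational(1, 2), Pow(n, -1))) = Mul(Add(n, Mul(Pow(Add(3, n), -1), Add(-1, n))), Mul(Rational(1, 2), Pow(n, -1))) = Mul(Rational(1, 2), Pow(n, -1), Add(n, Mul(Pow(Add(3, n), -1), Add(-1, n)))))
Mul(Function('C')(-4), -341) = Mul(Mul(Rational(1, 2), Pow(-4, -1), Pow(Add(3, -4), -1), Add(-1, Pow(-4, 2), Mul(4, -4))), -341) = Mul(Mul(Rational(1, 2), Rational(-1, 4), Pow(-1, -1), Add(-1, 16, -16)), -341) = Mul(Mul(Rational(1, 2), Rational(-1, 4), -1, -1), -341) = Mul(Rational(-1, 8), -341) = Rational(341, 8)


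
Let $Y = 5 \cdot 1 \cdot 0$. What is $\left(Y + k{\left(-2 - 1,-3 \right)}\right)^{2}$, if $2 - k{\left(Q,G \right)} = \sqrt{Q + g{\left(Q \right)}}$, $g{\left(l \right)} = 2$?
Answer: $\left(2 - i\right)^{2} \approx 3.0 - 4.0 i$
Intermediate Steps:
$k{\left(Q,G \right)} = 2 - \sqrt{2 + Q}$ ($k{\left(Q,G \right)} = 2 - \sqrt{Q + 2} = 2 - \sqrt{2 + Q}$)
$Y = 0$ ($Y = 5 \cdot 0 = 0$)
$\left(Y + k{\left(-2 - 1,-3 \right)}\right)^{2} = \left(0 + \left(2 - \sqrt{2 - 3}\right)\right)^{2} = \left(0 + \left(2 - \sqrt{-1}\right)\right)^{2} = \left(0 + \left(2 - i\right)\right)^{2} = \left(2 - i\right)^{2}$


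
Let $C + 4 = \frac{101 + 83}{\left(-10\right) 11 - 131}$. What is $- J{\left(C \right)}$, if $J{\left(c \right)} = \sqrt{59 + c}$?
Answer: $- \frac{\sqrt{3150111}}{241} \approx -7.3645$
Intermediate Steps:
$C = - \frac{1148}{241}$ ($C = -4 + \frac{101 + 83}{\left(-10\right) 11 - 131} = -4 + \frac{184}{-110 - 131} = -4 + \frac{184}{-241} = -4 + 184 \left(- \frac{1}{241}\right) = -4 - \frac{184}{241} = - \frac{1148}{241} \approx -4.7635$)
$- J{\left(C \right)} = - \sqrt{59 - \frac{1148}{241}} = - \sqrt{\frac{13071}{241}} = - \frac{\sqrt{3150111}}{241}$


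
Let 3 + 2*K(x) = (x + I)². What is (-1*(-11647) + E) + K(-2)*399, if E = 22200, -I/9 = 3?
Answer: 201028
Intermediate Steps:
I = -27 (I = -9*3 = -27)
K(x) = -3/2 + (-27 + x)²/2 (K(x) = -3/2 + (x - 27)²/2 = -3/2 + (-27 + x)²/2)
(-1*(-11647) + E) + K(-2)*399 = (-1*(-11647) + 22200) + (-3/2 + (-27 - 2)²/2)*399 = (11647 + 22200) + (-3/2 + (½)*(-29)²)*399 = 33847 + (-3/2 + (½)*841)*399 = 33847 + (-3/2 + 841/2)*399 = 33847 + 419*399 = 33847 + 167181 = 201028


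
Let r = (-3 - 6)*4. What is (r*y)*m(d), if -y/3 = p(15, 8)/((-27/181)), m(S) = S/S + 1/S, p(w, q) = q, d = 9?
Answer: -57920/9 ≈ -6435.6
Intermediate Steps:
r = -36 (r = -9*4 = -36)
m(S) = 1 + 1/S
y = 1448/9 (y = -24/((-27/181)) = -24/((-27*1/181)) = -24/(-27/181) = -24*(-181)/27 = -3*(-1448/27) = 1448/9 ≈ 160.89)
(r*y)*m(d) = (-36*1448/9)*((1 + 9)/9) = -5792*10/9 = -57920/9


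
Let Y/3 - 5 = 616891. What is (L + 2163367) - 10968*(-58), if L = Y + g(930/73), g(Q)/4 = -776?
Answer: 4647095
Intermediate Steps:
Y = 1850688 (Y = 15 + 3*616891 = 15 + 1850673 = 1850688)
g(Q) = -3104 (g(Q) = 4*(-776) = -3104)
L = 1847584 (L = 1850688 - 3104 = 1847584)
(L + 2163367) - 10968*(-58) = (1847584 + 2163367) - 10968*(-58) = 4010951 + 636144 = 4647095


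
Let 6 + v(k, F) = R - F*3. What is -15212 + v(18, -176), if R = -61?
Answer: -14751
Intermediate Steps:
v(k, F) = -67 - 3*F (v(k, F) = -6 + (-61 - F*3) = -6 + (-61 - 3*F) = -67 - 3*F)
-15212 + v(18, -176) = -15212 + (-67 - 3*(-176)) = -15212 + (-67 + 528) = -15212 + 461 = -14751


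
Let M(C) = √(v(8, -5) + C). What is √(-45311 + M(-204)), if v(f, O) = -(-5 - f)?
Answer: √(-45311 + I*√191) ≈ 0.0325 + 212.86*I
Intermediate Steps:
v(f, O) = 5 + f
M(C) = √(13 + C) (M(C) = √((5 + 8) + C) = √(13 + C))
√(-45311 + M(-204)) = √(-45311 + √(13 - 204)) = √(-45311 + √(-191)) = √(-45311 + I*√191)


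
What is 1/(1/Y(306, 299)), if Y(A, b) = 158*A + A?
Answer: 48654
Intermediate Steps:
Y(A, b) = 159*A
1/(1/Y(306, 299)) = 1/(1/(159*306)) = 1/(1/48654) = 48654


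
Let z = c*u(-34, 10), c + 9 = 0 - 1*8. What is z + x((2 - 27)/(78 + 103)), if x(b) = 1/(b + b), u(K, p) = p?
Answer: -8681/50 ≈ -173.62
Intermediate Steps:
c = -17 (c = -9 + (0 - 1*8) = -9 + (0 - 8) = -9 - 8 = -17)
z = -170 (z = -17*10 = -170)
x(b) = 1/(2*b)
z + x((2 - 27)/(78 + 103)) = -170 + 1/(2*(((2 - 27)/(78 + 103)))) = -170 + 1/(2*((-25/181))) = -170 + 1/(2*((-25*1/181))) = -170 + 1/(2*(-25/181)) = -170 + (½)*(-181/25) = -170 - 181/50 = -8681/50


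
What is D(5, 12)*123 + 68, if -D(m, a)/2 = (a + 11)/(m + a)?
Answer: -4502/17 ≈ -264.82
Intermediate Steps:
D(m, a) = -2*(11 + a)/(a + m) (D(m, a) = -2*(a + 11)/(m + a) = -2*(11 + a)/(a + m))
D(5, 12)*123 + 68 = (2*(-11 - 1*12)/(12 + 5))*123 + 68 = (2*(-11 - 12)/17)*123 + 68 = (2*(1/17)*(-23))*123 + 68 = -46/17*123 + 68 = -5658/17 + 68 = -4502/17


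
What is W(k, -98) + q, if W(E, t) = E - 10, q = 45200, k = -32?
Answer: 45158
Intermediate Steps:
W(E, t) = -10 + E
W(k, -98) + q = (-10 - 32) + 45200 = -42 + 45200 = 45158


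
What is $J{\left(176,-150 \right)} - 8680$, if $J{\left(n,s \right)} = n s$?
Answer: $-35080$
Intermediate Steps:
$J{\left(176,-150 \right)} - 8680 = 176 \left(-150\right) - 8680 = -26400 - 8680 = -35080$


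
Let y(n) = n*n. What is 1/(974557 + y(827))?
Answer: 1/1658486 ≈ 6.0296e-7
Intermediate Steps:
y(n) = n**2
1/(974557 + y(827)) = 1/(974557 + 827**2) = 1/(974557 + 683929) = 1/1658486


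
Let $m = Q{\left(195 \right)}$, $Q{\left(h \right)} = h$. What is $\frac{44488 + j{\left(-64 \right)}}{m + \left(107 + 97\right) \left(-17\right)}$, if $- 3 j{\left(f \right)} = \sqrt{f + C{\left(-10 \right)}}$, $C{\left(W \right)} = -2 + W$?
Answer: $- \frac{44488}{3273} + \frac{2 i \sqrt{19}}{9819} \approx -13.592 + 0.00088785 i$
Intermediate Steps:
$m = 195$
$j{\left(f \right)} = - \frac{\sqrt{-12 + f}}{3}$ ($j{\left(f \right)} = - \frac{\sqrt{f - 12}}{3} = - \frac{\sqrt{-12 + f}}{3}$)
$\frac{44488 + j{\left(-64 \right)}}{m + \left(107 + 97\right) \left(-17\right)} = \frac{44488 - \frac{\sqrt{-12 - 64}}{3}}{195 + \left(107 + 97\right) \left(-17\right)} = \frac{44488 - \frac{\sqrt{-76}}{3}}{195 + 204 \left(-17\right)} = \frac{44488 - \frac{2 i \sqrt{19}}{3}}{195 - 3468} = \frac{44488 - \frac{2 i \sqrt{19}}{3}}{-3273} = \left(44488 - \frac{2 i \sqrt{19}}{3}\right) \left(- \frac{1}{3273}\right) = - \frac{44488}{3273} + \frac{2 i \sqrt{19}}{9819}$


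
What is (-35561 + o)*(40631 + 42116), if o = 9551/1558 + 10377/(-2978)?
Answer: -3412919660213511/1159931 ≈ -2.9423e+9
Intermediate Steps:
o = 3068878/1159931 (o = 9551*(1/1558) + 10377*(-1/2978) = 9551/1558 - 10377/2978 = 3068878/1159931 ≈ 2.6457)
(-35561 + o)*(40631 + 42116) = (-35561 + 3068878/1159931)*(40631 + 42116) = -41245237413/1159931*82747 = -3412919660213511/1159931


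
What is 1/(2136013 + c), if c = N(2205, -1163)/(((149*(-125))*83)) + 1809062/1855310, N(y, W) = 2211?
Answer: 286807734625/612625328907713009 ≈ 4.6816e-7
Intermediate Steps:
c = 279248162884/286807734625 (c = 2211/(((149*(-125))*83)) + 1809062/1855310 = 2211/((-18625*83)) + 1809062*(1/1855310) = 2211/(-1545875) + 904531/927655 = 2211*(-1/1545875) + 904531/927655 = -2211/1545875 + 904531/927655 = 279248162884/286807734625 ≈ 0.97364)
1/(2136013 + c) = 1/(2136013 + 279248162884/286807734625) = 1/(612625328907713009/286807734625) = 286807734625/612625328907713009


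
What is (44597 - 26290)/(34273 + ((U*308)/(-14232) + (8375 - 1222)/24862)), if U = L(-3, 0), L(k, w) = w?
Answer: 455148634/852102479 ≈ 0.53415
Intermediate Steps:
U = 0
(44597 - 26290)/(34273 + ((U*308)/(-14232) + (8375 - 1222)/24862)) = (44597 - 26290)/(34273 + ((0*308)/(-14232) + (8375 - 1222)/24862)) = 18307/(34273 + (0*(-1/14232) + 7153*(1/24862))) = 18307/(34273 + (0 + 7153/24862)) = 18307/(34273 + 7153/24862) = 18307/(852102479/24862) = 18307*(24862/852102479) = 455148634/852102479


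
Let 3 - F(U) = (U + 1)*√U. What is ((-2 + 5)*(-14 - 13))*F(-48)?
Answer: -243 - 15228*I*√3 ≈ -243.0 - 26376.0*I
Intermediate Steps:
F(U) = 3 - √U*(1 + U) (F(U) = 3 - (U + 1)*√U = 3 - (1 + U)*√U = 3 - √U*(1 + U))
((-2 + 5)*(-14 - 13))*F(-48) = ((-2 + 5)*(-14 - 13))*(3 - √(-48) - (-48)^(3/2)) = (3*(-27))*(3 - 4*I*√3 - (-192)*I*√3) = -81*(3 - 4*I*√3 + 192*I*√3) = -81*(3 + 188*I*√3) = -243 - 15228*I*√3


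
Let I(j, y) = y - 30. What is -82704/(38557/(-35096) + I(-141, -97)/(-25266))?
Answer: 36668287884672/484861985 ≈ 75626.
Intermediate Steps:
I(j, y) = -30 + y
-82704/(38557/(-35096) + I(-141, -97)/(-25266)) = -82704/(38557/(-35096) + (-30 - 97)/(-25266)) = -82704/(38557*(-1/35096) - 127*(-1/25266)) = -82704/(-38557/35096 + 127/25266) = -82704/(-484861985/443367768) = -82704*(-443367768/484861985) = 36668287884672/484861985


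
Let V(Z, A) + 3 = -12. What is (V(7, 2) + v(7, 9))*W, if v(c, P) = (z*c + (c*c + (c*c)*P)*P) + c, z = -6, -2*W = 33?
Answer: -71940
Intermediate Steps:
W = -33/2 (W = -½*33 = -33/2 ≈ -16.500)
V(Z, A) = -15 (V(Z, A) = -3 - 12 = -15)
v(c, P) = -5*c + P*(c² + P*c²) (v(c, P) = (-6*c + (c*c + (c*c)*P)*P) + c = (-6*c + (c² + c²*P)*P) + c = (-6*c + (c² + P*c²)*P) + c = (-6*c + P*(c² + P*c²)) + c = -5*c + P*(c² + P*c²))
(V(7, 2) + v(7, 9))*W = (-15 + 7*(-5 + 9*7 + 7*9²))*(-33/2) = (-15 + 7*(-5 + 63 + 7*81))*(-33/2) = (-15 + 7*(-5 + 63 + 567))*(-33/2) = (-15 + 7*625)*(-33/2) = (-15 + 4375)*(-33/2) = 4360*(-33/2) = -71940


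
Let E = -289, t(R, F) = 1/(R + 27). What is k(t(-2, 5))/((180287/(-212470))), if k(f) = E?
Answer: 61403830/180287 ≈ 340.59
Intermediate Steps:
t(R, F) = 1/(27 + R)
k(f) = -289
k(t(-2, 5))/((180287/(-212470))) = -289/(180287/(-212470)) = -289/(180287*(-1/212470)) = -289/(-180287/212470) = -289*(-212470/180287) = 61403830/180287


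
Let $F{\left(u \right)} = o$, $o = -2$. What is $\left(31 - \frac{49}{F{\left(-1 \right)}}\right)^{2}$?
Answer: $\frac{12321}{4} \approx 3080.3$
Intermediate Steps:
$F{\left(u \right)} = -2$
$\left(31 - \frac{49}{F{\left(-1 \right)}}\right)^{2} = \left(31 - \frac{49}{-2}\right)^{2} = \left(31 - - \frac{49}{2}\right)^{2} = \left(31 + \frac{49}{2}\right)^{2} = \left(\frac{111}{2}\right)^{2} = \frac{12321}{4}$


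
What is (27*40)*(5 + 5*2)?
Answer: 16200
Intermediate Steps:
(27*40)*(5 + 5*2) = 1080*(5 + 10) = 1080*15 = 16200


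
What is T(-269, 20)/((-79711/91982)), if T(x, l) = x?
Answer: 24743158/79711 ≈ 310.41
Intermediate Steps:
T(-269, 20)/((-79711/91982)) = -269/((-79711/91982)) = -269/((-79711*1/91982)) = -269/(-79711/91982) = -269*(-91982/79711) = 24743158/79711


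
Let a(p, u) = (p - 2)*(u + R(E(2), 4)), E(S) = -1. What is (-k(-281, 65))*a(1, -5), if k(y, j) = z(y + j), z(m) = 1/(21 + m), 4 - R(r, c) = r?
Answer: 0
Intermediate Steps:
R(r, c) = 4 - r
k(y, j) = 1/(21 + j + y) (k(y, j) = 1/(21 + (y + j)) = 1/(21 + (j + y)) = 1/(21 + j + y))
a(p, u) = (-2 + p)*(5 + u) (a(p, u) = (p - 2)*(u + (4 - 1*(-1))) = (-2 + p)*(u + (4 + 1)) = (-2 + p)*(u + 5) = (-2 + p)*(5 + u))
(-k(-281, 65))*a(1, -5) = (-1/(21 + 65 - 281))*(-10 - 2*(-5) + 5*1 + 1*(-5)) = (-1/(-195))*(-10 + 10 + 5 - 5) = -1*(-1/195)*0 = (1/195)*0 = 0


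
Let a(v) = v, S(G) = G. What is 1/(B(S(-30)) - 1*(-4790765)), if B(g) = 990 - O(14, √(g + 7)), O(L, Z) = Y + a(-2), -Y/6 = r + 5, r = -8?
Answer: 1/4791739 ≈ 2.0869e-7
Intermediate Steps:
Y = 18 (Y = -6*(-8 + 5) = -6*(-3) = 18)
O(L, Z) = 16 (O(L, Z) = 18 - 2 = 16)
B(g) = 974 (B(g) = 990 - 1*16 = 990 - 16 = 974)
1/(B(S(-30)) - 1*(-4790765)) = 1/(974 - 1*(-4790765)) = 1/(974 + 4790765) = 1/4791739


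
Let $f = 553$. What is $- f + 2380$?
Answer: $1827$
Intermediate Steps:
$- f + 2380 = \left(-1\right) 553 + 2380 = -553 + 2380 = 1827$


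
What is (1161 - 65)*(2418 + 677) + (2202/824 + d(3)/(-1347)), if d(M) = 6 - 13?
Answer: 1882505969611/554964 ≈ 3.3921e+6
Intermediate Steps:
d(M) = -7
(1161 - 65)*(2418 + 677) + (2202/824 + d(3)/(-1347)) = (1161 - 65)*(2418 + 677) + (2202/824 - 7/(-1347)) = 1096*3095 + (2202*(1/824) - 7*(-1/1347)) = 3392120 + (1101/412 + 7/1347) = 3392120 + 1485931/554964 = 1882505969611/554964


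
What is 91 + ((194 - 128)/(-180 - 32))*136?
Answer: 2579/53 ≈ 48.660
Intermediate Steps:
91 + ((194 - 128)/(-180 - 32))*136 = 91 + (66/(-212))*136 = 91 + (66*(-1/212))*136 = 91 - 33/106*136 = 91 - 2244/53 = 2579/53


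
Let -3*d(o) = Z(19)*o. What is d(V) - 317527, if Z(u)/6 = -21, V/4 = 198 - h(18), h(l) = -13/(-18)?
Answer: -853153/3 ≈ -2.8438e+5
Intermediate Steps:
h(l) = 13/18 (h(l) = -13*(-1/18) = 13/18)
V = 7102/9 (V = 4*(198 - 1*13/18) = 4*(198 - 13/18) = 4*(3551/18) = 7102/9 ≈ 789.11)
Z(u) = -126 (Z(u) = 6*(-21) = -126)
d(o) = 42*o (d(o) = -(-42)*o = 42*o)
d(V) - 317527 = 42*(7102/9) - 317527 = 99428/3 - 317527 = -853153/3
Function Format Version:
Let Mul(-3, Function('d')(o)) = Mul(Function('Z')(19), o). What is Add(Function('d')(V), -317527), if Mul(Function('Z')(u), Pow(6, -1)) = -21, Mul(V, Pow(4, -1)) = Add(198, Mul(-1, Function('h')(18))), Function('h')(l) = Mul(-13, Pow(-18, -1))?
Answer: Rational(-853153, 3) ≈ -2.8438e+5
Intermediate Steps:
Function('h')(l) = Rational(13, 18) (Function('h')(l) = Mul(-13, Rational(-1, 18)) = Rational(13, 18))
V = Rational(7102, 9) (V = Mul(4, Add(198, Mul(-1, Rational(13, 18)))) = Mul(4, Add(198, Rational(-13, 18))) = Mul(4, Rational(3551, 18)) = Rational(7102, 9) ≈ 789.11)
Function('Z')(u) = -126 (Function('Z')(u) = Mul(6, -21) = -126)
Function('d')(o) = Mul(42, o) (Function('d')(o) = Mul(Rational(-1, 3), Mul(-126, o)) = Mul(42, o))
Add(Function('d')(V), -317527) = Add(Mul(42, Rational(7102, 9)), -317527) = Add(Rational(99428, 3), -317527) = Rational(-853153, 3)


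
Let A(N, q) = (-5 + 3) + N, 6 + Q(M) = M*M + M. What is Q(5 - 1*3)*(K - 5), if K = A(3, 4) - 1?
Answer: 0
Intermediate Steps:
Q(M) = -6 + M + M**2 (Q(M) = -6 + (M*M + M) = -6 + (M**2 + M) = -6 + (M + M**2) = -6 + M + M**2)
A(N, q) = -2 + N
K = 0 (K = (-2 + 3) - 1 = 1 - 1 = 0)
Q(5 - 1*3)*(K - 5) = (-6 + (5 - 1*3) + (5 - 1*3)**2)*(0 - 5) = (-6 + (5 - 3) + (5 - 3)**2)*(-5) = (-6 + 2 + 2**2)*(-5) = (-6 + 2 + 4)*(-5) = 0*(-5) = 0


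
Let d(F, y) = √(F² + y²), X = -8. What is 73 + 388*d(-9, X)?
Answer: 73 + 388*√145 ≈ 4745.1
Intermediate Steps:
73 + 388*d(-9, X) = 73 + 388*√((-9)² + (-8)²) = 73 + 388*√(81 + 64) = 73 + 388*√145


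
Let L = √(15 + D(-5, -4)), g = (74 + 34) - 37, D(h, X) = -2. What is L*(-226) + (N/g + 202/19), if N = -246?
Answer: 9668/1349 - 226*√13 ≈ -807.69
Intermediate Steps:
g = 71 (g = 108 - 37 = 71)
L = √13 (L = √(15 - 2) = √13 ≈ 3.6056)
L*(-226) + (N/g + 202/19) = √13*(-226) + (-246/71 + 202/19) = -226*√13 + (-246*1/71 + 202*(1/19)) = -226*√13 + (-246/71 + 202/19) = -226*√13 + 9668/1349 = 9668/1349 - 226*√13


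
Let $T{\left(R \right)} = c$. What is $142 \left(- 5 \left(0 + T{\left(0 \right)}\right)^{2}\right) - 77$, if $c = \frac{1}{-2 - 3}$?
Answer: $- \frac{527}{5} \approx -105.4$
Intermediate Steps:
$c = - \frac{1}{5}$ ($c = \frac{1}{-5} = - \frac{1}{5} \approx -0.2$)
$T{\left(R \right)} = - \frac{1}{5}$
$142 \left(- 5 \left(0 + T{\left(0 \right)}\right)^{2}\right) - 77 = 142 \left(- 5 \left(0 - \frac{1}{5}\right)^{2}\right) - 77 = 142 \left(- 5 \left(- \frac{1}{5}\right)^{2}\right) - 77 = 142 \left(\left(-5\right) \frac{1}{25}\right) - 77 = 142 \left(- \frac{1}{5}\right) - 77 = - \frac{142}{5} - 77 = - \frac{527}{5}$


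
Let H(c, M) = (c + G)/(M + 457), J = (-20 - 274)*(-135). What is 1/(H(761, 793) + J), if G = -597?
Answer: 625/24806332 ≈ 2.5195e-5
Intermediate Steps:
J = 39690 (J = -294*(-135) = 39690)
H(c, M) = (-597 + c)/(457 + M) (H(c, M) = (c - 597)/(M + 457) = (-597 + c)/(457 + M))
1/(H(761, 793) + J) = 1/((-597 + 761)/(457 + 793) + 39690) = 1/(164/1250 + 39690) = 1/((1/1250)*164 + 39690) = 1/(82/625 + 39690) = 1/(24806332/625) = 625/24806332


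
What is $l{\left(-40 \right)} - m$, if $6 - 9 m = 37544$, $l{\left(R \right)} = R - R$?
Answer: $\frac{37538}{9} \approx 4170.9$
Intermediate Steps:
$l{\left(R \right)} = 0$
$m = - \frac{37538}{9}$ ($m = \frac{2}{3} - \frac{37544}{9} = - \frac{37538}{9} \approx -4170.9$)
$l{\left(-40 \right)} - m = 0 - - \frac{37538}{9} = 0 + \frac{37538}{9} = \frac{37538}{9}$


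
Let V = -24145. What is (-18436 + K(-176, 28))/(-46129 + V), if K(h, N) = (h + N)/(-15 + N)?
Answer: 119908/456781 ≈ 0.26251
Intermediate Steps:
K(h, N) = (N + h)/(-15 + N)
(-18436 + K(-176, 28))/(-46129 + V) = (-18436 + (28 - 176)/(-15 + 28))/(-46129 - 24145) = (-18436 - 148/13)/(-70274) = (-18436 + (1/13)*(-148))*(-1/70274) = (-18436 - 148/13)*(-1/70274) = -239816/13*(-1/70274) = 119908/456781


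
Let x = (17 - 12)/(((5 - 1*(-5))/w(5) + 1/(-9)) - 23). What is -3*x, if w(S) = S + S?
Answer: 135/199 ≈ 0.67839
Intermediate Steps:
w(S) = 2*S
x = -45/199 (x = (17 - 12)/(((5 - 1*(-5))/((2*5)) + 1/(-9)) - 23) = 5/(((5 + 5)/10 + 1*(-1/9)) - 23) = 5/((10*(1/10) - 1/9) - 23) = 5/((1 - 1/9) - 23) = 5/(8/9 - 23) = 5/(-199/9) = 5*(-9/199) = -45/199 ≈ -0.22613)
-3*x = -3*(-45/199) = 135/199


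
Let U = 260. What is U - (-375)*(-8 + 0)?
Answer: -2740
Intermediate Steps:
U - (-375)*(-8 + 0) = 260 - (-375)*(-8 + 0) = 260 - (-375)*(-8) = 260 - 75*40 = 260 - 3000 = -2740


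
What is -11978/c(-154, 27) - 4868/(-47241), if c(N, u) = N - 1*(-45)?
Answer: 566383310/5149269 ≈ 109.99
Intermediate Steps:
c(N, u) = 45 + N (c(N, u) = N + 45 = 45 + N)
-11978/c(-154, 27) - 4868/(-47241) = -11978/(45 - 154) - 4868/(-47241) = -11978/(-109) - 4868*(-1/47241) = -11978*(-1/109) + 4868/47241 = 11978/109 + 4868/47241 = 566383310/5149269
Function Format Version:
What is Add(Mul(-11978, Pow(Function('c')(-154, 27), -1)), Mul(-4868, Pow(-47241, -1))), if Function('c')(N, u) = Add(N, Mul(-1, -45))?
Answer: Rational(566383310, 5149269) ≈ 109.99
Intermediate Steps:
Function('c')(N, u) = Add(45, N) (Function('c')(N, u) = Add(N, 45) = Add(45, N))
Add(Mul(-11978, Pow(Function('c')(-154, 27), -1)), Mul(-4868, Pow(-47241, -1))) = Add(Mul(-11978, Pow(Add(45, -154), -1)), Mul(-4868, Pow(-47241, -1))) = Add(Mul(-11978, Pow(-109, -1)), Mul(-4868, Rational(-1, 47241))) = Add(Mul(-11978, Rational(-1, 109)), Rational(4868, 47241)) = Add(Rational(11978, 109), Rational(4868, 47241)) = Rational(566383310, 5149269)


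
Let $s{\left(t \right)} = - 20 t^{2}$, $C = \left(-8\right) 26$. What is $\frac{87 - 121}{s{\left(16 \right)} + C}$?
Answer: $\frac{17}{2664} \approx 0.0063814$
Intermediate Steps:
$C = -208$
$\frac{87 - 121}{s{\left(16 \right)} + C} = \frac{87 - 121}{- 20 \cdot 16^{2} - 208} = - \frac{34}{\left(-20\right) 256 - 208} = - \frac{34}{-5120 - 208} = - \frac{34}{-5328} = \left(-34\right) \left(- \frac{1}{5328}\right) = \frac{17}{2664}$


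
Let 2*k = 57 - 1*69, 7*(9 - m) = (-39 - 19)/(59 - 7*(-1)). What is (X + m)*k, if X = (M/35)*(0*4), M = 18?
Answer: -4216/77 ≈ -54.753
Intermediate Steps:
m = 2108/231 (m = 9 - (-39 - 19)/(7*(59 - 7*(-1))) = 9 - (-58)/(7*(59 + 7)) = 9 - (-58)/(7*66) = 9 - 1/7*(-29/33) = 9 + 29/231 = 2108/231 ≈ 9.1255)
k = -6 (k = (57 - 1*69)/2 = (57 - 69)/2 = (1/2)*(-12) = -6)
X = 0 (X = (18/35)*(0*4) = (18*(1/35))*0 = (18/35)*0 = 0)
(X + m)*k = (0 + 2108/231)*(-6) = (2108/231)*(-6) = -4216/77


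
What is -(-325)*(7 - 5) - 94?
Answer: 556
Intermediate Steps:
-(-325)*(7 - 5) - 94 = -(-325)*2 - 94 = -65*(-10) - 94 = 650 - 94 = 556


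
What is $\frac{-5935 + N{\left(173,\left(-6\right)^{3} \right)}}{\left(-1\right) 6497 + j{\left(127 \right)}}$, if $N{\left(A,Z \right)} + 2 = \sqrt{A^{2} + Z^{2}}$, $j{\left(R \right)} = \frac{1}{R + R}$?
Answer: $\frac{502666}{550079} - \frac{4318 \sqrt{265}}{1650237} \approx 0.87121$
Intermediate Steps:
$j{\left(R \right)} = \frac{1}{2 R}$
$N{\left(A,Z \right)} = -2 + \sqrt{A^{2} + Z^{2}}$
$\frac{-5935 + N{\left(173,\left(-6\right)^{3} \right)}}{\left(-1\right) 6497 + j{\left(127 \right)}} = \frac{-5935 - \left(2 - \sqrt{173^{2} + \left(\left(-6\right)^{3}\right)^{2}}\right)}{\left(-1\right) 6497 + \frac{1}{2 \cdot 127}} = \frac{-5935 - \left(2 - \sqrt{29929 + \left(-216\right)^{2}}\right)}{-6497 + \frac{1}{2} \cdot \frac{1}{127}} = \frac{-5935 - \left(2 - \sqrt{29929 + 46656}\right)}{-6497 + \frac{1}{254}} = \frac{-5935 - \left(2 - \sqrt{76585}\right)}{- \frac{1650237}{254}} = \left(-5935 - \left(2 - 17 \sqrt{265}\right)\right) \left(- \frac{254}{1650237}\right) = \left(-5937 + 17 \sqrt{265}\right) \left(- \frac{254}{1650237}\right) = \frac{502666}{550079} - \frac{4318 \sqrt{265}}{1650237}$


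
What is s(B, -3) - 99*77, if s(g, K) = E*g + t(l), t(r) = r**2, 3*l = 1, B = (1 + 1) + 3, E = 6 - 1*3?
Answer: -68471/9 ≈ -7607.9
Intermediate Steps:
E = 3 (E = 6 - 3 = 3)
B = 5 (B = 2 + 3 = 5)
l = 1/3 (l = (1/3)*1 = 1/3 ≈ 0.33333)
s(g, K) = 1/9 + 3*g (s(g, K) = 3*g + (1/3)**2 = 3*g + 1/9 = 1/9 + 3*g)
s(B, -3) - 99*77 = (1/9 + 3*5) - 99*77 = (1/9 + 15) - 7623 = 136/9 - 7623 = -68471/9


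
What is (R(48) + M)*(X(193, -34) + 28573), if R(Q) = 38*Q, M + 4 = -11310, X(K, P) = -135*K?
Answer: -23895820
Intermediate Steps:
M = -11314 (M = -4 - 11310 = -11314)
(R(48) + M)*(X(193, -34) + 28573) = (38*48 - 11314)*(-135*193 + 28573) = (1824 - 11314)*(-26055 + 28573) = -9490*2518 = -23895820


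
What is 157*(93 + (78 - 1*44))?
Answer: 19939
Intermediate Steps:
157*(93 + (78 - 1*44)) = 157*(93 + (78 - 44)) = 157*(93 + 34) = 157*127 = 19939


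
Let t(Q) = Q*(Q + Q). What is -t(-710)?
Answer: -1008200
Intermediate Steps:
t(Q) = 2*Q**2 (t(Q) = Q*(2*Q) = 2*Q**2)
-t(-710) = -2*(-710)**2 = -2*504100 = -1*1008200 = -1008200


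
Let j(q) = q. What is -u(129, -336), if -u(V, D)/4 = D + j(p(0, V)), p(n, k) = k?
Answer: -828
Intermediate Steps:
u(V, D) = -4*D - 4*V (u(V, D) = -4*(D + V) = -4*D - 4*V)
-u(129, -336) = -(-4*(-336) - 4*129) = -(1344 - 516) = -1*828 = -828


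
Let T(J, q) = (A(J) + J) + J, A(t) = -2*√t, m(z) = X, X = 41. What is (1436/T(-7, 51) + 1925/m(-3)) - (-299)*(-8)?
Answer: (-96147*√7 + 702467*I)/(41*(√7 - 7*I)) ≈ -2434.8 + 33.922*I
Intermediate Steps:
m(z) = 41
T(J, q) = -2*√J + 2*J (T(J, q) = (-2*√J + J) + J = (J - 2*√J) + J = -2*√J + 2*J)
(1436/T(-7, 51) + 1925/m(-3)) - (-299)*(-8) = (1436/(-2*I*√7 + 2*(-7)) + 1925/41) - (-299)*(-8) = (1436/(-2*I*√7 - 14) + 1925*(1/41)) - 1*2392 = (1436/(-2*I*√7 - 14) + 1925/41) - 2392 = (1436/(-14 - 2*I*√7) + 1925/41) - 2392 = (1925/41 + 1436/(-14 - 2*I*√7)) - 2392 = -96147/41 + 1436/(-14 - 2*I*√7)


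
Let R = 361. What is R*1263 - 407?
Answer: 455536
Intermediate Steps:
R*1263 - 407 = 361*1263 - 407 = 455943 - 407 = 455536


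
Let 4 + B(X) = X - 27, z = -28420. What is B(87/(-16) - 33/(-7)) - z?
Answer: 3179487/112 ≈ 28388.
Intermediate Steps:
B(X) = -31 + X (B(X) = -4 + (X - 27) = -4 + (-27 + X) = -31 + X)
B(87/(-16) - 33/(-7)) - z = (-31 + (87/(-16) - 33/(-7))) - 1*(-28420) = (-31 + (87*(-1/16) - 33*(-⅐))) + 28420 = (-31 + (-87/16 + 33/7)) + 28420 = (-31 - 81/112) + 28420 = -3553/112 + 28420 = 3179487/112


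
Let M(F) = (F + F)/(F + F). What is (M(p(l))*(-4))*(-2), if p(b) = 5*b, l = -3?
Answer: 8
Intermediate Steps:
M(F) = 1 (M(F) = (2*F)/((2*F)) = (2*F)*(1/(2*F)) = 1)
(M(p(l))*(-4))*(-2) = (1*(-4))*(-2) = -4*(-2) = 8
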